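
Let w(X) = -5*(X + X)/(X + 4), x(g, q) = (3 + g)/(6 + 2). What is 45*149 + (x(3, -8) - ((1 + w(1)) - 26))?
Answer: 26931/4 ≈ 6732.8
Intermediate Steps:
x(g, q) = 3/8 + g/8 (x(g, q) = (3 + g)/8 = (3 + g)*(1/8) = 3/8 + g/8)
w(X) = -10*X/(4 + X) (w(X) = -5*2*X/(4 + X) = -10*X/(4 + X))
45*149 + (x(3, -8) - ((1 + w(1)) - 26)) = 45*149 + ((3/8 + (1/8)*3) - ((1 - 10*1/(4 + 1)) - 26)) = 6705 + ((3/8 + 3/8) - ((1 - 10*1/5) - 26)) = 6705 + (3/4 - ((1 - 10*1*1/5) - 26)) = 6705 + (3/4 - ((1 - 2) - 26)) = 6705 + (3/4 - (-1 - 26)) = 6705 + (3/4 - 1*(-27)) = 6705 + (3/4 + 27) = 6705 + 111/4 = 26931/4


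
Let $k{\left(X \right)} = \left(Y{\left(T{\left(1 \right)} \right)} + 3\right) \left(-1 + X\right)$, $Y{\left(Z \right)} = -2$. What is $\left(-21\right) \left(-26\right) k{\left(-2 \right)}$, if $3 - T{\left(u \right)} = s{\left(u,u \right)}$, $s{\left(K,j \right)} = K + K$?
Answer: $-1638$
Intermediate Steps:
$s{\left(K,j \right)} = 2 K$
$T{\left(u \right)} = 3 - 2 u$
$k{\left(X \right)} = -1 + X$ ($k{\left(X \right)} = \left(-2 + 3\right) \left(-1 + X\right) = 1 \left(-1 + X\right) = -1 + X$)
$\left(-21\right) \left(-26\right) k{\left(-2 \right)} = \left(-21\right) \left(-26\right) \left(-1 - 2\right) = 546 \left(-3\right) = -1638$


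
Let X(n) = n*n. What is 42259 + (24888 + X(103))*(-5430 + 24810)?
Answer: 687974119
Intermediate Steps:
X(n) = n²
42259 + (24888 + X(103))*(-5430 + 24810) = 42259 + (24888 + 103²)*(-5430 + 24810) = 42259 + (24888 + 10609)*19380 = 42259 + 35497*19380 = 42259 + 687931860 = 687974119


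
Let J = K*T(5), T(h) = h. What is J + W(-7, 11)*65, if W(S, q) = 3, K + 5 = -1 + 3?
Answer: 180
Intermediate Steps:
K = -3 (K = -5 + (-1 + 3) = -5 + 2 = -3)
J = -15 (J = -3*5 = -15)
J + W(-7, 11)*65 = -15 + 3*65 = -15 + 195 = 180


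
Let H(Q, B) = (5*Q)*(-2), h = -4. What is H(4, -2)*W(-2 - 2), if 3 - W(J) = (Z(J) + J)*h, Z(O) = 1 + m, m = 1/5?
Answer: 328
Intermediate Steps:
m = 1/5 ≈ 0.20000
Z(O) = 6/5 (Z(O) = 1 + 1/5 = 6/5)
H(Q, B) = -10*Q
W(J) = 39/5 + 4*J (W(J) = 3 - (6/5 + J)*(-4) = 3 - (-24/5 - 4*J) = 3 + (24/5 + 4*J) = 39/5 + 4*J)
H(4, -2)*W(-2 - 2) = (-10*4)*(39/5 + 4*(-2 - 2)) = -40*(39/5 + 4*(-4)) = -40*(39/5 - 16) = -40*(-41/5) = 328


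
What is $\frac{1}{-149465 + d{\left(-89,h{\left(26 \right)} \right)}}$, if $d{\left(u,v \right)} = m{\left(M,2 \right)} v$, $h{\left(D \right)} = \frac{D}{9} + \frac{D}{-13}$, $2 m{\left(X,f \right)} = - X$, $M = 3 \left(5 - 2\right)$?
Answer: $- \frac{1}{149469} \approx -6.6904 \cdot 10^{-6}$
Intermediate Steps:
$M = 9$ ($M = 3 \cdot 3 = 9$)
$m{\left(X,f \right)} = - \frac{X}{2}$ ($m{\left(X,f \right)} = \frac{\left(-1\right) X}{2} = - \frac{X}{2}$)
$h{\left(D \right)} = \frac{4 D}{117}$ ($h{\left(D \right)} = D \frac{1}{9} + D \left(- \frac{1}{13}\right) = \frac{D}{9} - \frac{D}{13} = \frac{4 D}{117}$)
$d{\left(u,v \right)} = - \frac{9 v}{2}$ ($d{\left(u,v \right)} = \left(- \frac{1}{2}\right) 9 v = - \frac{9 v}{2}$)
$\frac{1}{-149465 + d{\left(-89,h{\left(26 \right)} \right)}} = \frac{1}{-149465 - \frac{9 \cdot \frac{4}{117} \cdot 26}{2}} = \frac{1}{-149465 - 4} = \frac{1}{-149469} = - \frac{1}{149469}$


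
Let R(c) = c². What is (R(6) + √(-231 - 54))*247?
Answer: 8892 + 247*I*√285 ≈ 8892.0 + 4169.8*I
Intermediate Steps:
(R(6) + √(-231 - 54))*247 = (6² + √(-231 - 54))*247 = (36 + √(-285))*247 = (36 + I*√285)*247 = 8892 + 247*I*√285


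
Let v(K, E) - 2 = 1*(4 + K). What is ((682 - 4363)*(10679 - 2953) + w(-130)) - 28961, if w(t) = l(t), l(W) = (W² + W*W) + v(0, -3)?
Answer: -28434561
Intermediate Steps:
v(K, E) = 6 + K (v(K, E) = 2 + 1*(4 + K) = 2 + (4 + K) = 6 + K)
l(W) = 6 + 2*W² (l(W) = (W² + W*W) + (6 + 0) = (W² + W²) + 6 = 2*W² + 6 = 6 + 2*W²)
w(t) = 6 + 2*t²
((682 - 4363)*(10679 - 2953) + w(-130)) - 28961 = ((682 - 4363)*(10679 - 2953) + (6 + 2*(-130)²)) - 28961 = (-3681*7726 + (6 + 2*16900)) - 28961 = (-28439406 + (6 + 33800)) - 28961 = (-28439406 + 33806) - 28961 = -28405600 - 28961 = -28434561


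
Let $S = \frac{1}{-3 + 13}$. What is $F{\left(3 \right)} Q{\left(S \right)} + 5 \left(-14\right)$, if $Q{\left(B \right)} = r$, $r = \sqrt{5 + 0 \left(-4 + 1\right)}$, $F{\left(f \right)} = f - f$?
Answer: $-70$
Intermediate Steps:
$F{\left(f \right)} = 0$
$S = \frac{1}{10} \approx 0.1$
$r = \sqrt{5}$ ($r = \sqrt{5 + 0 \left(-3\right)} = \sqrt{5 + 0} = \sqrt{5} \approx 2.2361$)
$Q{\left(B \right)} = \sqrt{5}$
$F{\left(3 \right)} Q{\left(S \right)} + 5 \left(-14\right) = 0 \sqrt{5} + 5 \left(-14\right) = 0 - 70 = -70$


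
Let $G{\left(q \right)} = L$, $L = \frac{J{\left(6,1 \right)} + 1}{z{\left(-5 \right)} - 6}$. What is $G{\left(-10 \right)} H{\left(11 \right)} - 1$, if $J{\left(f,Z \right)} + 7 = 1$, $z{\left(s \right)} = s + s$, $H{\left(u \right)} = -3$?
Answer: $- \frac{31}{16} \approx -1.9375$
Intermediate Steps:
$z{\left(s \right)} = 2 s$
$J{\left(f,Z \right)} = -6$ ($J{\left(f,Z \right)} = -7 + 1 = -6$)
$L = \frac{5}{16}$ ($L = \frac{-6 + 1}{2 \left(-5\right) - 6} = - \frac{5}{-10 - 6} = - \frac{5}{-16} = \left(-5\right) \left(- \frac{1}{16}\right) = \frac{5}{16} \approx 0.3125$)
$G{\left(q \right)} = \frac{5}{16}$
$G{\left(-10 \right)} H{\left(11 \right)} - 1 = \frac{5}{16} \left(-3\right) - 1 = - \frac{15}{16} - 1 = - \frac{31}{16}$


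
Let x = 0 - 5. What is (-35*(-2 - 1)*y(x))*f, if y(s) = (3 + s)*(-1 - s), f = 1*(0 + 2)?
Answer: -1680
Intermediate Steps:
x = -5
f = 2 (f = 1*2 = 2)
y(s) = (-1 - s)*(3 + s)
(-35*(-2 - 1)*y(x))*f = -35*(-2 - 1)*(-3 - 1*(-5)² - 4*(-5))*2 = -(-105)*(-3 - 1*25 + 20)*2 = -(-105)*(-3 - 25 + 20)*2 = -(-105)*(-8)*2 = -35*24*2 = -840*2 = -1680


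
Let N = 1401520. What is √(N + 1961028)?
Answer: 2*√840637 ≈ 1833.7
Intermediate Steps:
√(N + 1961028) = √(1401520 + 1961028) = √3362548 = 2*√840637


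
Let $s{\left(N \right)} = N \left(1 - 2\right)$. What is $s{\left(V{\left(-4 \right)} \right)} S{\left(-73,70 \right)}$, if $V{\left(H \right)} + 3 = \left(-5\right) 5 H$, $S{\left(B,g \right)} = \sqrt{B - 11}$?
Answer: $- 194 i \sqrt{21} \approx - 889.02 i$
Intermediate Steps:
$S{\left(B,g \right)} = \sqrt{-11 + B}$
$V{\left(H \right)} = -3 - 25 H$ ($V{\left(H \right)} = -3 + \left(-5\right) 5 H = -3 - 25 H$)
$s{\left(N \right)} = - N$ ($s{\left(N \right)} = N \left(-1\right) = - N$)
$s{\left(V{\left(-4 \right)} \right)} S{\left(-73,70 \right)} = - (-3 - -100) \sqrt{-11 - 73} = - (-3 + 100) \sqrt{-84} = \left(-1\right) 97 \cdot 2 i \sqrt{21} = - 97 \cdot 2 i \sqrt{21} = - 194 i \sqrt{21}$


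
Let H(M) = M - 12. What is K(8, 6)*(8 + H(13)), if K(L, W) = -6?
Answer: -54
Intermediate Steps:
H(M) = -12 + M
K(8, 6)*(8 + H(13)) = -6*(8 + (-12 + 13)) = -6*(8 + 1) = -6*9 = -54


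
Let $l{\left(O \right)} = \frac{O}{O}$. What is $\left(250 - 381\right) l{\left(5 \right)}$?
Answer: $-131$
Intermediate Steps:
$l{\left(O \right)} = 1$
$\left(250 - 381\right) l{\left(5 \right)} = \left(250 - 381\right) 1 = \left(-131\right) 1 = -131$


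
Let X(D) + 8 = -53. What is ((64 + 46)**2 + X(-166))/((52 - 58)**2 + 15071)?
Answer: 12039/15107 ≈ 0.79692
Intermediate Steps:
X(D) = -61 (X(D) = -8 - 53 = -61)
((64 + 46)**2 + X(-166))/((52 - 58)**2 + 15071) = ((64 + 46)**2 - 61)/((52 - 58)**2 + 15071) = (110**2 - 61)/((-6)**2 + 15071) = (12100 - 61)/(36 + 15071) = 12039/15107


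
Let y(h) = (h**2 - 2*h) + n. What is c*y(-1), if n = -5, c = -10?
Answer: 20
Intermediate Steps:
y(h) = -5 + h**2 - 2*h (y(h) = (h**2 - 2*h) - 5 = -5 + h**2 - 2*h)
c*y(-1) = -10*(-5 + (-1)**2 - 2*(-1)) = -10*(-5 + 1 + 2) = -10*(-2) = 20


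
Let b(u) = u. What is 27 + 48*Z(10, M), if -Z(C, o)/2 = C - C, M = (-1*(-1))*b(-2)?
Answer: 27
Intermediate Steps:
M = -2 (M = -1*(-1)*(-2) = 1*(-2) = -2)
Z(C, o) = 0 (Z(C, o) = -2*(C - C) = -2*0 = 0)
27 + 48*Z(10, M) = 27 + 48*0 = 27 + 0 = 27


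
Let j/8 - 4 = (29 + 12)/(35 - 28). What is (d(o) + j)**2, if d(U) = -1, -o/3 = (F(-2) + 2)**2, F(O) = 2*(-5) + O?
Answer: 297025/49 ≈ 6061.7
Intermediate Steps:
F(O) = -10 + O
o = -300 (o = -3*((-10 - 2) + 2)**2 = -3*(-12 + 2)**2 = -3*(-10)**2 = -3*100 = -300)
j = 552/7 (j = 32 + 8*((29 + 12)/(35 - 28)) = 32 + 8*(41/7) = 32 + 328/7 = 552/7 ≈ 78.857)
(d(o) + j)**2 = (-1 + 552/7)**2 = (545/7)**2 = 297025/49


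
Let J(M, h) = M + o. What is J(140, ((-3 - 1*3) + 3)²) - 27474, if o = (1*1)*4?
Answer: -27330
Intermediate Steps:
o = 4 (o = 1*4 = 4)
J(M, h) = 4 + M (J(M, h) = M + 4 = 4 + M)
J(140, ((-3 - 1*3) + 3)²) - 27474 = (4 + 140) - 27474 = 144 - 27474 = -27330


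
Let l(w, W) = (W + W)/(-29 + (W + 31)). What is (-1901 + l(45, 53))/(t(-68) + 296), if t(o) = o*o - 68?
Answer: -104449/266860 ≈ -0.39140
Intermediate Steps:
l(w, W) = 2*W/(2 + W) (l(w, W) = (2*W)/(-29 + (31 + W)) = (2*W)/(2 + W) = 2*W/(2 + W))
t(o) = -68 + o**2 (t(o) = o**2 - 68 = -68 + o**2)
(-1901 + l(45, 53))/(t(-68) + 296) = (-1901 + 2*53/(2 + 53))/((-68 + (-68)**2) + 296) = (-1901 + 2*53/55)/((-68 + 4624) + 296) = (-1901 + 2*53*(1/55))/(4556 + 296) = (-1901 + 106/55)/4852 = -104449/55*1/4852 = -104449/266860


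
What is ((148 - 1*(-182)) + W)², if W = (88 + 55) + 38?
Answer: 261121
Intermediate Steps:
W = 181 (W = 143 + 38 = 181)
((148 - 1*(-182)) + W)² = ((148 - 1*(-182)) + 181)² = ((148 + 182) + 181)² = (330 + 181)² = 511² = 261121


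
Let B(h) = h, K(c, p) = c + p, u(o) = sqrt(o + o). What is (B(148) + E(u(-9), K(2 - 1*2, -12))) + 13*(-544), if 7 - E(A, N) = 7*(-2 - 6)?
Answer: -6861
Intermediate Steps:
u(o) = sqrt(2)*sqrt(o) (u(o) = sqrt(2*o) = sqrt(2)*sqrt(o))
E(A, N) = 63 (E(A, N) = 7 - 7*(-2 - 6) = 7 - 7*(-8) = 7 - 1*(-56) = 7 + 56 = 63)
(B(148) + E(u(-9), K(2 - 1*2, -12))) + 13*(-544) = (148 + 63) + 13*(-544) = 211 - 7072 = -6861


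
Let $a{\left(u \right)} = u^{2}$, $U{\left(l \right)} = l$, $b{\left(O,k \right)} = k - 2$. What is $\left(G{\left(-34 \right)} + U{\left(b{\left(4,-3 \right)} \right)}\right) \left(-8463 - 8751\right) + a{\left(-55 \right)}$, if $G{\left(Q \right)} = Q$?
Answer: $674371$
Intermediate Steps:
$b{\left(O,k \right)} = -2 + k$ ($b{\left(O,k \right)} = k - 2 = -2 + k$)
$\left(G{\left(-34 \right)} + U{\left(b{\left(4,-3 \right)} \right)}\right) \left(-8463 - 8751\right) + a{\left(-55 \right)} = \left(-34 - 5\right) \left(-8463 - 8751\right) + \left(-55\right)^{2} = \left(-34 - 5\right) \left(-17214\right) + 3025 = \left(-39\right) \left(-17214\right) + 3025 = 671346 + 3025 = 674371$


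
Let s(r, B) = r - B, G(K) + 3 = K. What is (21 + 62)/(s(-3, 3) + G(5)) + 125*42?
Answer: 20917/4 ≈ 5229.3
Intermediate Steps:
G(K) = -3 + K
(21 + 62)/(s(-3, 3) + G(5)) + 125*42 = (21 + 62)/((-3 - 1*3) + (-3 + 5)) + 125*42 = 83/((-3 - 3) + 2) + 5250 = 83/(-6 + 2) + 5250 = 83/(-4) + 5250 = 83*(-¼) + 5250 = -83/4 + 5250 = 20917/4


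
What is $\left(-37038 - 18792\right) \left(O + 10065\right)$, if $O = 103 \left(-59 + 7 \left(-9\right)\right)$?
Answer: $139630830$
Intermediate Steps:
$O = -12566$ ($O = 103 \left(-59 - 63\right) = 103 \left(-122\right) = -12566$)
$\left(-37038 - 18792\right) \left(O + 10065\right) = \left(-37038 - 18792\right) \left(-12566 + 10065\right) = \left(-55830\right) \left(-2501\right) = 139630830$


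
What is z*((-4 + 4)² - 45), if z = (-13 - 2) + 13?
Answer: 90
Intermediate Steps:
z = -2 (z = -15 + 13 = -2)
z*((-4 + 4)² - 45) = -2*((-4 + 4)² - 45) = -2*(0² - 45) = -2*(0 - 45) = -2*(-45) = 90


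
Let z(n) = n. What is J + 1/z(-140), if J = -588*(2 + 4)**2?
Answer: -2963521/140 ≈ -21168.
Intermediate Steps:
J = -21168 (J = -588*6**2 = -588*36 = -21168)
J + 1/z(-140) = -21168 + 1/(-140) = -21168 - 1/140 = -2963521/140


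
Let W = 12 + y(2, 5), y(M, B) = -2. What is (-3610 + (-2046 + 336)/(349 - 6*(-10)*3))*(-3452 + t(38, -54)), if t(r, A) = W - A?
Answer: 6475823200/529 ≈ 1.2242e+7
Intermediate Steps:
W = 10 (W = 12 - 2 = 10)
t(r, A) = 10 - A
(-3610 + (-2046 + 336)/(349 - 6*(-10)*3))*(-3452 + t(38, -54)) = (-3610 + (-2046 + 336)/(349 - 6*(-10)*3))*(-3452 + (10 - 1*(-54))) = (-3610 - 1710/(349 + 60*3))*(-3452 + (10 + 54)) = (-3610 - 1710/(349 + 180))*(-3452 + 64) = (-3610 - 1710/529)*(-3388) = -1911400/529*(-3388) = 6475823200/529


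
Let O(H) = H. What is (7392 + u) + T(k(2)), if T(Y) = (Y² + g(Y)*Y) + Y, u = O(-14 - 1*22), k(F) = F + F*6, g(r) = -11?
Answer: 7412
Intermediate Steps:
k(F) = 7*F (k(F) = F + 6*F = 7*F)
u = -36 (u = -14 - 1*22 = -14 - 22 = -36)
T(Y) = Y² - 10*Y (T(Y) = (Y² - 11*Y) + Y = Y² - 10*Y)
(7392 + u) + T(k(2)) = (7392 - 36) + (7*2)*(-10 + 7*2) = 7356 + 14*(-10 + 14) = 7356 + 14*4 = 7356 + 56 = 7412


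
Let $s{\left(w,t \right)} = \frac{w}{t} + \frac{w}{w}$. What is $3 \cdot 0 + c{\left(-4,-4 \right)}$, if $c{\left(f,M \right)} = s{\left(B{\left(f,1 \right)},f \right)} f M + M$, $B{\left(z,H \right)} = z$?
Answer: $28$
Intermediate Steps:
$s{\left(w,t \right)} = 1 + \frac{w}{t}$ ($s{\left(w,t \right)} = \frac{w}{t} + 1 = 1 + \frac{w}{t}$)
$c{\left(f,M \right)} = M + 2 M f$ ($c{\left(f,M \right)} = \frac{f + f}{f} f M + M = \frac{2 f}{f} f M + M = 2 f M + M = 2 M f + M = M + 2 M f$)
$3 \cdot 0 + c{\left(-4,-4 \right)} = 3 \cdot 0 - 4 \left(1 + 2 \left(-4\right)\right) = 0 - 4 \left(1 - 8\right) = 0 - -28 = 0 + 28 = 28$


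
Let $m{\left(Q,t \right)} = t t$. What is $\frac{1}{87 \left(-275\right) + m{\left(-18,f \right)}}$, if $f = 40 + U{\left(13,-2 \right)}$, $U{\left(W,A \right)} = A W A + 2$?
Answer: $- \frac{1}{15089} \approx -6.6273 \cdot 10^{-5}$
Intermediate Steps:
$U{\left(W,A \right)} = 2 + W A^{2}$ ($U{\left(W,A \right)} = W A^{2} + 2 = 2 + W A^{2}$)
$f = 94$ ($f = 40 + \left(2 + 13 \left(-2\right)^{2}\right) = 40 + \left(2 + 13 \cdot 4\right) = 40 + \left(2 + 52\right) = 40 + 54 = 94$)
$m{\left(Q,t \right)} = t^{2}$
$\frac{1}{87 \left(-275\right) + m{\left(-18,f \right)}} = \frac{1}{87 \left(-275\right) + 94^{2}} = \frac{1}{-23925 + 8836} = \frac{1}{-15089} = - \frac{1}{15089}$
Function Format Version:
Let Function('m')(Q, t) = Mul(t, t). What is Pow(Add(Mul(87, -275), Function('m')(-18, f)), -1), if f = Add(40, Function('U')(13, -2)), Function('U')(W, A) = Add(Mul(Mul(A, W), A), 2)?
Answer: Rational(-1, 15089) ≈ -6.6273e-5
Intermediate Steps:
Function('U')(W, A) = Add(2, Mul(W, Pow(A, 2))) (Function('U')(W, A) = Add(Mul(W, Pow(A, 2)), 2) = Add(2, Mul(W, Pow(A, 2))))
f = 94 (f = Add(40, Add(2, Mul(13, Pow(-2, 2)))) = Add(40, Add(2, Mul(13, 4))) = Add(40, Add(2, 52)) = Add(40, 54) = 94)
Function('m')(Q, t) = Pow(t, 2)
Pow(Add(Mul(87, -275), Function('m')(-18, f)), -1) = Pow(Add(Mul(87, -275), Pow(94, 2)), -1) = Pow(Add(-23925, 8836), -1) = Pow(-15089, -1) = Rational(-1, 15089)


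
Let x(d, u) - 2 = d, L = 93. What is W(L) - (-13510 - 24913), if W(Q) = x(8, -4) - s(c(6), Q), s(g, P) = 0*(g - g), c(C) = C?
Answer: 38433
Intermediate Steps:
s(g, P) = 0 (s(g, P) = 0*0 = 0)
x(d, u) = 2 + d
W(Q) = 10 (W(Q) = (2 + 8) - 1*0 = 10 + 0 = 10)
W(L) - (-13510 - 24913) = 10 - (-13510 - 24913) = 10 - 1*(-38423) = 10 + 38423 = 38433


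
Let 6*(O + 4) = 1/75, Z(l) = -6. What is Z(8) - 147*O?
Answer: 87251/150 ≈ 581.67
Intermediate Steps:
O = -1799/450 (O = -4 + (1/6)/75 = -4 + (1/6)*(1/75) = -4 + 1/450 = -1799/450 ≈ -3.9978)
Z(8) - 147*O = -6 - 147*(-1799/450) = -6 + 88151/150 = 87251/150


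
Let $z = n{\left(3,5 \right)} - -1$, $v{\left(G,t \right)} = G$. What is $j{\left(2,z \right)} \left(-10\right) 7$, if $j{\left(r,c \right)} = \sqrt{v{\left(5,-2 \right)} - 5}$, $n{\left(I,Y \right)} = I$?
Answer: $0$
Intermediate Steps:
$z = 4$ ($z = 3 - -1 = 3 + 1 = 4$)
$j{\left(r,c \right)} = 0$ ($j{\left(r,c \right)} = \sqrt{5 - 5} = \sqrt{0} = 0$)
$j{\left(2,z \right)} \left(-10\right) 7 = 0 \left(-10\right) 7 = 0 \cdot 7 = 0$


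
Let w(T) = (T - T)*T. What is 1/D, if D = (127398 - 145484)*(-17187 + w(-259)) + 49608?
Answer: 1/310893690 ≈ 3.2165e-9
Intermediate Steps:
w(T) = 0 (w(T) = 0*T = 0)
D = 310893690 (D = (127398 - 145484)*(-17187 + 0) + 49608 = -18086*(-17187) + 49608 = 310844082 + 49608 = 310893690)
1/D = 1/310893690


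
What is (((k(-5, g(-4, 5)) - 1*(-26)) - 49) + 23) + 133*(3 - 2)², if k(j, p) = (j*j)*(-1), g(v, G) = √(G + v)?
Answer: 108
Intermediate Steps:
k(j, p) = -j² (k(j, p) = j²*(-1) = -j²)
(((k(-5, g(-4, 5)) - 1*(-26)) - 49) + 23) + 133*(3 - 2)² = (((-1*(-5)² - 1*(-26)) - 49) + 23) + 133*(3 - 2)² = (((-1*25 + 26) - 49) + 23) + 133*1² = (((-25 + 26) - 49) + 23) + 133*1 = ((1 - 49) + 23) + 133 = (-48 + 23) + 133 = -25 + 133 = 108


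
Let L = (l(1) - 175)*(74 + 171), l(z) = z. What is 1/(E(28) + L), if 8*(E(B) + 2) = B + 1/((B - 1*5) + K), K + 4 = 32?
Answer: -408/17392427 ≈ -2.3458e-5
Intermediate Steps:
K = 28 (K = -4 + 32 = 28)
E(B) = -2 + B/8 + 1/(8*(23 + B)) (E(B) = -2 + (B + 1/((B - 1*5) + 28))/8 = -2 + (B + 1/((B - 5) + 28))/8 = -2 + (B + 1/((-5 + B) + 28))/8 = -2 + (B + 1/(23 + B))/8 = -2 + (B/8 + 1/(8*(23 + B))) = -2 + B/8 + 1/(8*(23 + B)))
L = -42630 (L = (1 - 175)*(74 + 171) = -174*245 = -42630)
1/(E(28) + L) = 1/((-367 + 28**2 + 7*28)/(8*(23 + 28)) - 42630) = 1/((1/8)*(-367 + 784 + 196)/51 - 42630) = 1/((1/8)*(1/51)*613 - 42630) = 1/(613/408 - 42630) = 1/(-17392427/408) = -408/17392427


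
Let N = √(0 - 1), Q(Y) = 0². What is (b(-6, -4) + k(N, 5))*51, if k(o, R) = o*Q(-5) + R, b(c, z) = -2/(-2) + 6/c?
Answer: 255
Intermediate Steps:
Q(Y) = 0
N = I (N = √(-1) = I ≈ 1.0*I)
b(c, z) = 1 + 6/c (b(c, z) = -2*(-½) + 6/c = 1 + 6/c)
k(o, R) = R (k(o, R) = o*0 + R = 0 + R = R)
(b(-6, -4) + k(N, 5))*51 = ((6 - 6)/(-6) + 5)*51 = (-⅙*0 + 5)*51 = (0 + 5)*51 = 5*51 = 255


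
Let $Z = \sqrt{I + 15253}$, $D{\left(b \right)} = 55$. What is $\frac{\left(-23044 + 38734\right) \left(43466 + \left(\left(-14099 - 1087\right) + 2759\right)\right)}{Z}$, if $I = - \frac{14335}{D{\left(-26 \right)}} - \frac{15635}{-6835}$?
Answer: $\frac{487001910 \sqrt{3390461094053}}{225474569} \approx 3.9771 \cdot 10^{6}$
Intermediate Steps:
$I = - \frac{3884792}{15037}$ ($I = - \frac{14335}{55} - \frac{15635}{-6835} = \left(-14335\right) \frac{1}{55} - - \frac{3127}{1367} = - \frac{2867}{11} + \frac{3127}{1367} = - \frac{3884792}{15037} \approx -258.35$)
$Z = \frac{\sqrt{3390461094053}}{15037}$ ($Z = \sqrt{- \frac{3884792}{15037} + 15253} = \sqrt{\frac{225474569}{15037}} = \frac{\sqrt{3390461094053}}{15037} \approx 122.45$)
$\frac{\left(-23044 + 38734\right) \left(43466 + \left(\left(-14099 - 1087\right) + 2759\right)\right)}{Z} = \frac{\left(-23044 + 38734\right) \left(43466 + \left(\left(-14099 - 1087\right) + 2759\right)\right)}{\frac{1}{15037} \sqrt{3390461094053}} = 15690 \left(43466 + \left(-15186 + 2759\right)\right) \frac{\sqrt{3390461094053}}{225474569} = 15690 \left(43466 - 12427\right) \frac{\sqrt{3390461094053}}{225474569} = 15690 \cdot 31039 \frac{\sqrt{3390461094053}}{225474569} = 487001910 \frac{\sqrt{3390461094053}}{225474569} = \frac{487001910 \sqrt{3390461094053}}{225474569}$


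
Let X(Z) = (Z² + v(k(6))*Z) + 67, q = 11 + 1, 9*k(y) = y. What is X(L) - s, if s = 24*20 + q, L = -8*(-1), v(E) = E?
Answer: -1067/3 ≈ -355.67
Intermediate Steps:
k(y) = y/9
q = 12
L = 8
s = 492 (s = 24*20 + 12 = 480 + 12 = 492)
X(Z) = 67 + Z² + 2*Z/3 (X(Z) = (Z² + ((⅑)*6)*Z) + 67 = (Z² + 2*Z/3) + 67 = 67 + Z² + 2*Z/3)
X(L) - s = (67 + 8² + (⅔)*8) - 1*492 = (67 + 64 + 16/3) - 492 = 409/3 - 492 = -1067/3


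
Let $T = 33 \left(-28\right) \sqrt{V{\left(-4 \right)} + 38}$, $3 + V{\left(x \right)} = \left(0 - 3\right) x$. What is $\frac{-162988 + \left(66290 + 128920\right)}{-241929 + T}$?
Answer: $- \frac{866159582}{6498834841} + \frac{9924376 \sqrt{47}}{19496504523} \approx -0.12979$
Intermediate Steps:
$V{\left(x \right)} = -3 - 3 x$ ($V{\left(x \right)} = -3 + \left(0 - 3\right) x = -3 - 3 x$)
$T = - 924 \sqrt{47}$ ($T = 33 \left(-28\right) \sqrt{\left(-3 - -12\right) + 38} = - 924 \sqrt{\left(-3 + 12\right) + 38} = - 924 \sqrt{9 + 38} = - 924 \sqrt{47} \approx -6334.6$)
$\frac{-162988 + \left(66290 + 128920\right)}{-241929 + T} = \frac{-162988 + \left(66290 + 128920\right)}{-241929 - 924 \sqrt{47}} = \frac{-162988 + 195210}{-241929 - 924 \sqrt{47}} = \frac{32222}{-241929 - 924 \sqrt{47}}$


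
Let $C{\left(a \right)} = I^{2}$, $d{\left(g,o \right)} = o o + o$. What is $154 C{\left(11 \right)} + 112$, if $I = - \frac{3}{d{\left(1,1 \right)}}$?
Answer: $\frac{917}{2} \approx 458.5$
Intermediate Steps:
$d{\left(g,o \right)} = o + o^{2}$ ($d{\left(g,o \right)} = o^{2} + o = o + o^{2}$)
$I = - \frac{3}{2}$ ($I = - \frac{3}{1 \left(1 + 1\right)} = - \frac{3}{1 \cdot 2} = - \frac{3}{2} \approx -1.5$)
$C{\left(a \right)} = \frac{9}{4}$ ($C{\left(a \right)} = \left(- \frac{3}{2}\right)^{2} = \frac{9}{4}$)
$154 C{\left(11 \right)} + 112 = 154 \cdot \frac{9}{4} + 112 = \frac{693}{2} + 112 = \frac{917}{2}$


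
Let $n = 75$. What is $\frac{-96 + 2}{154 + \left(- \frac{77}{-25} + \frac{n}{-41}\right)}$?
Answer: $- \frac{48175}{79566} \approx -0.60547$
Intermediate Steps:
$\frac{-96 + 2}{154 + \left(- \frac{77}{-25} + \frac{n}{-41}\right)} = \frac{-96 + 2}{154 + \left(- \frac{77}{-25} + \frac{75}{-41}\right)} = \frac{1}{154 + \left(\left(-77\right) \left(- \frac{1}{25}\right) + 75 \left(- \frac{1}{41}\right)\right)} \left(-94\right) = \frac{1}{154 + \left(\frac{77}{25} - \frac{75}{41}\right)} \left(-94\right) = \frac{1}{154 + \frac{1282}{1025}} \left(-94\right) = \frac{1}{\frac{159132}{1025}} \left(-94\right) = \frac{1025}{159132} \left(-94\right) = - \frac{48175}{79566}$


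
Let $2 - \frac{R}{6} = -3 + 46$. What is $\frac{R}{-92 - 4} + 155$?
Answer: $\frac{2521}{16} \approx 157.56$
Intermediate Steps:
$R = -246$ ($R = 12 - 6 \left(-3 + 46\right) = 12 - 258 = -246$)
$\frac{R}{-92 - 4} + 155 = - \frac{246}{-92 - 4} + 155 = - \frac{246}{-96} + 155 = \left(-246\right) \left(- \frac{1}{96}\right) + 155 = \frac{41}{16} + 155 = \frac{2521}{16}$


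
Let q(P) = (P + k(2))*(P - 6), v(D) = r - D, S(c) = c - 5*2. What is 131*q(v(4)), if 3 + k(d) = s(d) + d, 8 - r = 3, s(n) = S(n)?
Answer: 5240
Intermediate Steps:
S(c) = -10 + c (S(c) = c - 10 = -10 + c)
s(n) = -10 + n
r = 5 (r = 8 - 1*3 = 8 - 3 = 5)
v(D) = 5 - D
k(d) = -13 + 2*d (k(d) = -3 + ((-10 + d) + d) = -3 + (-10 + 2*d) = -13 + 2*d)
q(P) = (-9 + P)*(-6 + P) (q(P) = (P + (-13 + 2*2))*(P - 6) = (P + (-13 + 4))*(-6 + P) = (P - 9)*(-6 + P) = (-9 + P)*(-6 + P))
131*q(v(4)) = 131*(54 + (5 - 1*4)² - 15*(5 - 1*4)) = 131*(54 + (5 - 4)² - 15*(5 - 4)) = 131*(54 + 1² - 15*1) = 131*(54 + 1 - 15) = 131*40 = 5240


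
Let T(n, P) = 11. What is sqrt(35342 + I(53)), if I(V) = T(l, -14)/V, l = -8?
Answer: sqrt(99276261)/53 ≈ 188.00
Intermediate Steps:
I(V) = 11/V
sqrt(35342 + I(53)) = sqrt(35342 + 11/53) = sqrt(1873137/53) = sqrt(99276261)/53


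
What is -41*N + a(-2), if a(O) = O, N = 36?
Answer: -1478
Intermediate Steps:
-41*N + a(-2) = -41*36 - 2 = -1476 - 2 = -1478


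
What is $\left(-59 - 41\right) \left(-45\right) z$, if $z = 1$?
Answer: $4500$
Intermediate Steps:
$\left(-59 - 41\right) \left(-45\right) z = \left(-59 - 41\right) \left(-45\right) 1 = \left(-100\right) \left(-45\right) 1 = 4500 \cdot 1 = 4500$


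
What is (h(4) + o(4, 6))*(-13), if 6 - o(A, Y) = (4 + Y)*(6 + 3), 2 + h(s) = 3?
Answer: 1079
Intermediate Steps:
h(s) = 1 (h(s) = -2 + 3 = 1)
o(A, Y) = -30 - 9*Y (o(A, Y) = 6 - (4 + Y)*(6 + 3) = 6 - (4 + Y)*9 = 6 - (36 + 9*Y) = 6 + (-36 - 9*Y) = -30 - 9*Y)
(h(4) + o(4, 6))*(-13) = (1 + (-30 - 9*6))*(-13) = (1 + (-30 - 54))*(-13) = (1 - 84)*(-13) = -83*(-13) = 1079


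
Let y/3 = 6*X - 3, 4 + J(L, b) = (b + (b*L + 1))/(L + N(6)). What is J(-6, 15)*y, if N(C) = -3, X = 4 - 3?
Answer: 38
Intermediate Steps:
X = 1
J(L, b) = -4 + (1 + b + L*b)/(-3 + L) (J(L, b) = -4 + (b + (b*L + 1))/(L - 3) = -4 + (b + (L*b + 1))/(-3 + L) = -4 + (b + (1 + L*b))/(-3 + L) = -4 + (1 + b + L*b)/(-3 + L))
y = 9 (y = 3*(6*1 - 3) = 3*(6 - 3) = 3*3 = 9)
J(-6, 15)*y = ((13 + 15 - 4*(-6) - 6*15)/(-3 - 6))*9 = ((13 + 15 + 24 - 90)/(-9))*9 = -⅑*(-38)*9 = (38/9)*9 = 38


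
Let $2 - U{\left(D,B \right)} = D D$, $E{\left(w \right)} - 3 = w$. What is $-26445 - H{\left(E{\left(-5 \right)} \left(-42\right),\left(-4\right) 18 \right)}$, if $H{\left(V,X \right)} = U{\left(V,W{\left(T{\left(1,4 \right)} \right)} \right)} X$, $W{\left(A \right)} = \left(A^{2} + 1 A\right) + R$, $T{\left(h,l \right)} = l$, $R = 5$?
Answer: $-534333$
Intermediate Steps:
$E{\left(w \right)} = 3 + w$
$W{\left(A \right)} = 5 + A + A^{2}$ ($W{\left(A \right)} = \left(A^{2} + 1 A\right) + 5 = \left(A^{2} + A\right) + 5 = \left(A + A^{2}\right) + 5 = 5 + A + A^{2}$)
$U{\left(D,B \right)} = 2 - D^{2}$ ($U{\left(D,B \right)} = 2 - D D = 2 - D^{2}$)
$H{\left(V,X \right)} = X \left(2 - V^{2}\right)$ ($H{\left(V,X \right)} = \left(2 - V^{2}\right) X = X \left(2 - V^{2}\right)$)
$-26445 - H{\left(E{\left(-5 \right)} \left(-42\right),\left(-4\right) 18 \right)} = -26445 - \left(-4\right) 18 \left(2 - \left(\left(3 - 5\right) \left(-42\right)\right)^{2}\right) = -26445 - - 72 \left(2 - \left(\left(-2\right) \left(-42\right)\right)^{2}\right) = -26445 - - 72 \left(2 - 84^{2}\right) = -26445 - - 72 \left(2 - 7056\right) = -26445 - \left(-72\right) \left(-7054\right) = -26445 - 507888 = -534333$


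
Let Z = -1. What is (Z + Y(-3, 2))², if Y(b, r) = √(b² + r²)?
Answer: (1 - √13)² ≈ 6.7889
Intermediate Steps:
(Z + Y(-3, 2))² = (-1 + √((-3)² + 2²))² = (-1 + √(9 + 4))² = (-1 + √13)²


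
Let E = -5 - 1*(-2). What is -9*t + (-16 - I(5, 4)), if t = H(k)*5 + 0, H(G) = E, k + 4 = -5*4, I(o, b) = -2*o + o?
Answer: 124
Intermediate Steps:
I(o, b) = -o
E = -3 (E = -5 + 2 = -3)
k = -24 (k = -4 - 5*4 = -4 - 20 = -24)
H(G) = -3
t = -15 (t = -3*5 + 0 = -15 + 0 = -15)
-9*t + (-16 - I(5, 4)) = -9*(-15) + (-16 - (-1)*5) = 135 + (-16 - 1*(-5)) = 135 + (-16 + 5) = 135 - 11 = 124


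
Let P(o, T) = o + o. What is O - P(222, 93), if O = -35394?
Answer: -35838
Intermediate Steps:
P(o, T) = 2*o
O - P(222, 93) = -35394 - 2*222 = -35394 - 1*444 = -35394 - 444 = -35838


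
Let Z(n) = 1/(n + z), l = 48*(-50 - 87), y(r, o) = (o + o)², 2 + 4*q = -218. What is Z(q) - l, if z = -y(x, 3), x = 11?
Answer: 598415/91 ≈ 6576.0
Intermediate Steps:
q = -55 (q = -½ + (¼)*(-218) = -½ - 109/2 = -55)
y(r, o) = 4*o² (y(r, o) = (2*o)² = 4*o²)
z = -36 (z = -4*3² = -4*9 = -1*36 = -36)
l = -6576 (l = 48*(-137) = -6576)
Z(n) = 1/(-36 + n) (Z(n) = 1/(n - 36) = 1/(-36 + n))
Z(q) - l = 1/(-36 - 55) - 1*(-6576) = 1/(-91) + 6576 = -1/91 + 6576 = 598415/91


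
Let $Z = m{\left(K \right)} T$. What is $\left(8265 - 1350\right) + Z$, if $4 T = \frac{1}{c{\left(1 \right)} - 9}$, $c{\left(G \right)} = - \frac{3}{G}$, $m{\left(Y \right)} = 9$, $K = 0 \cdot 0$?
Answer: $\frac{110637}{16} \approx 6914.8$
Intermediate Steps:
$K = 0$
$T = - \frac{1}{48}$ ($T = \frac{1}{4 \left(- \frac{3}{1} - 9\right)} = \frac{1}{4 \left(\left(-3\right) 1 - 9\right)} = \frac{1}{4 \left(-3 - 9\right)} = \frac{1}{4 \left(-12\right)} = \frac{1}{4} \left(- \frac{1}{12}\right) = - \frac{1}{48} \approx -0.020833$)
$Z = - \frac{3}{16}$ ($Z = 9 \left(- \frac{1}{48}\right) = - \frac{3}{16} \approx -0.1875$)
$\left(8265 - 1350\right) + Z = \left(8265 - 1350\right) - \frac{3}{16} = 6915 - \frac{3}{16} = \frac{110637}{16}$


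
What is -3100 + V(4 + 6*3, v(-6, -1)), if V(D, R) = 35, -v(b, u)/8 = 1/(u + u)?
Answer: -3065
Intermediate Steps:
v(b, u) = -4/u (v(b, u) = -8/(u + u) = -8*1/(2*u) = -4/u)
-3100 + V(4 + 6*3, v(-6, -1)) = -3100 + 35 = -3065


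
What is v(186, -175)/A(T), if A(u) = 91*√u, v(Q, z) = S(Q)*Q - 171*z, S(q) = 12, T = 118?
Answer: 32157*√118/10738 ≈ 32.531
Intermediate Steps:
v(Q, z) = -171*z + 12*Q (v(Q, z) = 12*Q - 171*z = -171*z + 12*Q)
v(186, -175)/A(T) = (-171*(-175) + 12*186)/((91*√118)) = (29925 + 2232)*(√118/10738) = 32157*(√118/10738) = 32157*√118/10738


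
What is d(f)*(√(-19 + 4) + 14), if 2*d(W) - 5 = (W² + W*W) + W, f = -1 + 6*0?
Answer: 42 + 3*I*√15 ≈ 42.0 + 11.619*I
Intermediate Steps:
f = -1 (f = -1 + 0 = -1)
d(W) = 5/2 + W² + W/2 (d(W) = 5/2 + ((W² + W*W) + W)/2 = 5/2 + ((W² + W²) + W)/2 = 5/2 + (2*W² + W)/2 = 5/2 + (W + 2*W²)/2 = 5/2 + (W² + W/2) = 5/2 + W² + W/2)
d(f)*(√(-19 + 4) + 14) = (5/2 + (-1)² + (½)*(-1))*(√(-19 + 4) + 14) = (5/2 + 1 - ½)*(√(-15) + 14) = 3*(I*√15 + 14) = 3*(14 + I*√15) = 42 + 3*I*√15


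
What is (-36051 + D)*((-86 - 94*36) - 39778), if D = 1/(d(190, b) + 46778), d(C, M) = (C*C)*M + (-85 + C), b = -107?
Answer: 1983122893117888/1271939 ≈ 1.5591e+9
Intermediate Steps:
d(C, M) = -85 + C + M*C² (d(C, M) = C²*M + (-85 + C) = M*C² + (-85 + C) = -85 + C + M*C²)
D = -1/3815817 (D = 1/((-85 + 190 - 107*190²) + 46778) = 1/((-85 + 190 - 107*36100) + 46778) = 1/((-85 + 190 - 3862700) + 46778) = 1/(-3862595 + 46778) = 1/(-3815817) = -1/3815817 ≈ -2.6207e-7)
(-36051 + D)*((-86 - 94*36) - 39778) = (-36051 - 1/3815817)*((-86 - 94*36) - 39778) = -137564018668*((-86 - 3384) - 39778)/3815817 = -137564018668*(-3470 - 39778)/3815817 = -137564018668/3815817*(-43248) = 1983122893117888/1271939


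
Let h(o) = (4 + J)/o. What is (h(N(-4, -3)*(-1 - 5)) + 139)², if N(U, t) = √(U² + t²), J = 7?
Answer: 17297281/900 ≈ 19219.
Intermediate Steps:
h(o) = 11/o (h(o) = (4 + 7)/o = 11/o)
(h(N(-4, -3)*(-1 - 5)) + 139)² = (11/((√((-4)² + (-3)²)*(-1 - 5))) + 139)² = (11/((√(16 + 9)*(-6))) + 139)² = (11/((√25*(-6))) + 139)² = (11/((5*(-6))) + 139)² = (11/(-30) + 139)² = (11*(-1/30) + 139)² = (-11/30 + 139)² = (4159/30)² = 17297281/900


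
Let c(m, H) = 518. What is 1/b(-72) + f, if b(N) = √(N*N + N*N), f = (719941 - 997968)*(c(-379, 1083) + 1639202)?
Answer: -455886432440 + √2/144 ≈ -4.5589e+11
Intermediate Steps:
f = -455886432440 (f = (719941 - 997968)*(518 + 1639202) = -278027*1639720 = -455886432440)
b(N) = √2*√(N²) (b(N) = √(N² + N²) = √(2*N²) = √2*√(N²))
1/b(-72) + f = 1/(√2*√((-72)²)) - 455886432440 = 1/(√2*√5184) - 455886432440 = 1/(√2*72) - 455886432440 = 1/(72*√2) - 455886432440 = √2/144 - 455886432440 = -455886432440 + √2/144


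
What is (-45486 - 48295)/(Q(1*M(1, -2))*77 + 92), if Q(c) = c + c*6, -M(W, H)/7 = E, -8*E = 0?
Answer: -93781/92 ≈ -1019.4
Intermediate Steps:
E = 0 (E = -⅛*0 = 0)
M(W, H) = 0 (M(W, H) = -7*0 = 0)
Q(c) = 7*c (Q(c) = c + 6*c = 7*c)
(-45486 - 48295)/(Q(1*M(1, -2))*77 + 92) = (-45486 - 48295)/((7*(1*0))*77 + 92) = -93781/((7*0)*77 + 92) = -93781/(0*77 + 92) = -93781/(0 + 92) = -93781/92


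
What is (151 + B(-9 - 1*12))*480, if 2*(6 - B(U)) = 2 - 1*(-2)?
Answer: 74400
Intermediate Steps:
B(U) = 4 (B(U) = 6 - (2 - 1*(-2))/2 = 6 - (2 + 2)/2 = 6 - ½*4 = 6 - 2 = 4)
(151 + B(-9 - 1*12))*480 = (151 + 4)*480 = 155*480 = 74400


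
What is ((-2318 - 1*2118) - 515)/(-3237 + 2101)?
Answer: 4951/1136 ≈ 4.3583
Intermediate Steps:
((-2318 - 1*2118) - 515)/(-3237 + 2101) = ((-2318 - 2118) - 515)/(-1136) = (-4436 - 515)*(-1/1136) = -4951*(-1/1136) = 4951/1136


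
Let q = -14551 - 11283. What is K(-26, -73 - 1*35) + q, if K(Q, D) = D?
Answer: -25942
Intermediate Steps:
q = -25834
K(-26, -73 - 1*35) + q = (-73 - 1*35) - 25834 = (-73 - 35) - 25834 = -108 - 25834 = -25942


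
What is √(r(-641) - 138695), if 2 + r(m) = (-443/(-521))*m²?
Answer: √57184515066/521 ≈ 458.99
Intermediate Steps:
r(m) = -2 + 443*m²/521 (r(m) = -2 + (-443/(-521))*m² = -2 + (-443*(-1/521))*m² = -2 + 443*m²/521)
√(r(-641) - 138695) = √((-2 + (443/521)*(-641)²) - 138695) = √((-2 + (443/521)*410881) - 138695) = √((-2 + 182020283/521) - 138695) = √(182019241/521 - 138695) = √(109759146/521) = √57184515066/521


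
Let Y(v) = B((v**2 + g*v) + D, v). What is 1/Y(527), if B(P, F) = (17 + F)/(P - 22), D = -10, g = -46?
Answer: 253455/544 ≈ 465.91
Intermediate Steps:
B(P, F) = (17 + F)/(-22 + P)
Y(v) = (17 + v)/(-32 + v**2 - 46*v) (Y(v) = (17 + v)/(-22 + ((v**2 - 46*v) - 10)) = (17 + v)/(-22 + (-10 + v**2 - 46*v)) = (17 + v)/(-32 + v**2 - 46*v))
1/Y(527) = 1/((17 + 527)/(-32 + 527**2 - 46*527)) = 1/(544/(-32 + 277729 - 24242)) = 1/(544/253455) = 253455/544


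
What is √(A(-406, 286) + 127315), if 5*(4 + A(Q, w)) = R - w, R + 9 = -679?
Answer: √3177905/5 ≈ 356.53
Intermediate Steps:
R = -688 (R = -9 - 679 = -688)
A(Q, w) = -708/5 - w/5 (A(Q, w) = -4 + (-688 - w)/5 = -4 + (-688/5 - w/5) = -708/5 - w/5)
√(A(-406, 286) + 127315) = √((-708/5 - ⅕*286) + 127315) = √((-708/5 - 286/5) + 127315) = √(-994/5 + 127315) = √(635581/5) = √3177905/5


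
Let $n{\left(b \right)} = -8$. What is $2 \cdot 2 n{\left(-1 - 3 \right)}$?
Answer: $-32$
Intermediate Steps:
$2 \cdot 2 n{\left(-1 - 3 \right)} = 2 \cdot 2 \left(-8\right) = 4 \left(-8\right) = -32$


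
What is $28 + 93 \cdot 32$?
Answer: $3004$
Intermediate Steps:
$28 + 93 \cdot 32 = 28 + 2976 = 3004$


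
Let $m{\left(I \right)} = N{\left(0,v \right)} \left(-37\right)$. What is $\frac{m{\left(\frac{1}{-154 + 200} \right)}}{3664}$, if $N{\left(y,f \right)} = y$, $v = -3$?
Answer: $0$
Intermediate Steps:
$m{\left(I \right)} = 0$ ($m{\left(I \right)} = 0 \left(-37\right) = 0$)
$\frac{m{\left(\frac{1}{-154 + 200} \right)}}{3664} = \frac{0}{3664} = 0 \cdot \frac{1}{3664} = 0$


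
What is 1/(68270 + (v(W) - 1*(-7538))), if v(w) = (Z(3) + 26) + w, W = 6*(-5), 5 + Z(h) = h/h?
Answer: 1/75800 ≈ 1.3193e-5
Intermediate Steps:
Z(h) = -4 (Z(h) = -5 + h/h = -5 + 1 = -4)
W = -30
v(w) = 22 + w (v(w) = (-4 + 26) + w = 22 + w)
1/(68270 + (v(W) - 1*(-7538))) = 1/(68270 + ((22 - 30) - 1*(-7538))) = 1/(68270 + (-8 + 7538)) = 1/(68270 + 7530) = 1/75800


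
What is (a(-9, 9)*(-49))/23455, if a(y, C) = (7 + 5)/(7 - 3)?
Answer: -147/23455 ≈ -0.0062673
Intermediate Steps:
a(y, C) = 3 (a(y, C) = 12/4 = 12*(1/4) = 3)
(a(-9, 9)*(-49))/23455 = (3*(-49))/23455 = -147*1/23455 = -147/23455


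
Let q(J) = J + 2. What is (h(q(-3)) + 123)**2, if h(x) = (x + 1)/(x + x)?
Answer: 15129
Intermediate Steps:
q(J) = 2 + J
h(x) = (1 + x)/(2*x) (h(x) = (1 + x)/((2*x)) = (1 + x)*(1/(2*x)) = (1 + x)/(2*x))
(h(q(-3)) + 123)**2 = ((1 + (2 - 3))/(2*(2 - 3)) + 123)**2 = ((1/2)*(1 - 1)/(-1) + 123)**2 = ((1/2)*(-1)*0 + 123)**2 = (0 + 123)**2 = 123**2 = 15129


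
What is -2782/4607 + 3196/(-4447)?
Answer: -27095526/20487329 ≈ -1.3225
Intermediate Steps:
-2782/4607 + 3196/(-4447) = -2782*1/4607 + 3196*(-1/4447) = -2782/4607 - 3196/4447 = -27095526/20487329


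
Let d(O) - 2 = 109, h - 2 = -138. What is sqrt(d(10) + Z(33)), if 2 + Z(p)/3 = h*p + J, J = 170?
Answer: I*sqrt(12849) ≈ 113.35*I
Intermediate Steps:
h = -136 (h = 2 - 138 = -136)
d(O) = 111 (d(O) = 2 + 109 = 111)
Z(p) = 504 - 408*p (Z(p) = -6 + 3*(-136*p + 170) = -6 + 3*(170 - 136*p) = -6 + (510 - 408*p) = 504 - 408*p)
sqrt(d(10) + Z(33)) = sqrt(111 + (504 - 408*33)) = sqrt(111 + (504 - 13464)) = sqrt(111 - 12960) = sqrt(-12849) = I*sqrt(12849)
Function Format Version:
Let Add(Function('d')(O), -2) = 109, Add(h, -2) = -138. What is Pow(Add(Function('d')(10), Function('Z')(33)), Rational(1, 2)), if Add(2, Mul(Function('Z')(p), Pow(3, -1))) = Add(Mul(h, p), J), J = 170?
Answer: Mul(I, Pow(12849, Rational(1, 2))) ≈ Mul(113.35, I)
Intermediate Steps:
h = -136 (h = Add(2, -138) = -136)
Function('d')(O) = 111 (Function('d')(O) = Add(2, 109) = 111)
Function('Z')(p) = Add(504, Mul(-408, p)) (Function('Z')(p) = Add(-6, Mul(3, Add(Mul(-136, p), 170))) = Add(-6, Mul(3, Add(170, Mul(-136, p)))) = Add(-6, Add(510, Mul(-408, p))) = Add(504, Mul(-408, p)))
Pow(Add(Function('d')(10), Function('Z')(33)), Rational(1, 2)) = Pow(Add(111, Add(504, Mul(-408, 33))), Rational(1, 2)) = Pow(Add(111, Add(504, -13464)), Rational(1, 2)) = Pow(Add(111, -12960), Rational(1, 2)) = Pow(-12849, Rational(1, 2)) = Mul(I, Pow(12849, Rational(1, 2)))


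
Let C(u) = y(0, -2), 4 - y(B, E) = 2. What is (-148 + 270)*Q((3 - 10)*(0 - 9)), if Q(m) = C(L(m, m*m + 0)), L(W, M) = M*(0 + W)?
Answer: 244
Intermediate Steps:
y(B, E) = 2 (y(B, E) = 4 - 1*2 = 4 - 2 = 2)
L(W, M) = M*W
C(u) = 2
Q(m) = 2
(-148 + 270)*Q((3 - 10)*(0 - 9)) = (-148 + 270)*2 = 122*2 = 244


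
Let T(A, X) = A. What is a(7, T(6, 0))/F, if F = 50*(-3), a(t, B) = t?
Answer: -7/150 ≈ -0.046667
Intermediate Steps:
F = -150
a(7, T(6, 0))/F = 7/(-150) = 7*(-1/150) = -7/150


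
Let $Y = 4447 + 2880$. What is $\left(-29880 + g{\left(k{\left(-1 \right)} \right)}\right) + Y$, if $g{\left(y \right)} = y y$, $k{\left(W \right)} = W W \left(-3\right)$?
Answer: $-22544$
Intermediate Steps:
$Y = 7327$
$k{\left(W \right)} = - 3 W^{2}$ ($k{\left(W \right)} = W^{2} \left(-3\right) = - 3 W^{2}$)
$g{\left(y \right)} = y^{2}$
$\left(-29880 + g{\left(k{\left(-1 \right)} \right)}\right) + Y = \left(-29880 + \left(- 3 \left(-1\right)^{2}\right)^{2}\right) + 7327 = \left(-29880 + \left(\left(-3\right) 1\right)^{2}\right) + 7327 = \left(-29880 + \left(-3\right)^{2}\right) + 7327 = \left(-29880 + 9\right) + 7327 = -29871 + 7327 = -22544$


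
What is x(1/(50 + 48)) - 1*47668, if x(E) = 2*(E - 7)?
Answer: -2336417/49 ≈ -47682.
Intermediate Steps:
x(E) = -14 + 2*E (x(E) = 2*(-7 + E) = -14 + 2*E)
x(1/(50 + 48)) - 1*47668 = (-14 + 2/(50 + 48)) - 1*47668 = (-14 + 2/98) - 47668 = (-14 + 2*(1/98)) - 47668 = (-14 + 1/49) - 47668 = -685/49 - 47668 = -2336417/49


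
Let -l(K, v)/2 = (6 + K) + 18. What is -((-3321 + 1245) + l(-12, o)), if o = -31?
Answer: 2100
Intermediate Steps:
l(K, v) = -48 - 2*K (l(K, v) = -2*((6 + K) + 18) = -2*(24 + K) = -48 - 2*K)
-((-3321 + 1245) + l(-12, o)) = -((-3321 + 1245) + (-48 - 2*(-12))) = -(-2076 + (-48 + 24)) = -(-2076 - 24) = -1*(-2100) = 2100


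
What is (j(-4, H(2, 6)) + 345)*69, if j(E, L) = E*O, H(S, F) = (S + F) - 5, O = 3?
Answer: 22977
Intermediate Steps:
H(S, F) = -5 + F + S (H(S, F) = (F + S) - 5 = -5 + F + S)
j(E, L) = 3*E (j(E, L) = E*3 = 3*E)
(j(-4, H(2, 6)) + 345)*69 = (3*(-4) + 345)*69 = (-12 + 345)*69 = 333*69 = 22977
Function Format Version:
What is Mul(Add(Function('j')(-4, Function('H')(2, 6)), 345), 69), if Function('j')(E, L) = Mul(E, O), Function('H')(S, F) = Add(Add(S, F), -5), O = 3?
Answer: 22977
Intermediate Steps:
Function('H')(S, F) = Add(-5, F, S) (Function('H')(S, F) = Add(Add(F, S), -5) = Add(-5, F, S))
Function('j')(E, L) = Mul(3, E) (Function('j')(E, L) = Mul(E, 3) = Mul(3, E))
Mul(Add(Function('j')(-4, Function('H')(2, 6)), 345), 69) = Mul(Add(Mul(3, -4), 345), 69) = Mul(Add(-12, 345), 69) = Mul(333, 69) = 22977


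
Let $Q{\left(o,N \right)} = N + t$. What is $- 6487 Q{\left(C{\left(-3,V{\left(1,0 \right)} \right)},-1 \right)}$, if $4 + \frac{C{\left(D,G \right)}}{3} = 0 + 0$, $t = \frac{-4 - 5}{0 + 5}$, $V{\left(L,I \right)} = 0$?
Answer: $\frac{90818}{5} \approx 18164.0$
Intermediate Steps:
$t = - \frac{9}{5} \approx -1.8$
$C{\left(D,G \right)} = -12$ ($C{\left(D,G \right)} = -12 + 3 \left(0 + 0\right) = -12 + 3 \cdot 0 = -12 + 0 = -12$)
$Q{\left(o,N \right)} = - \frac{9}{5} + N$ ($Q{\left(o,N \right)} = N - \frac{9}{5} = - \frac{9}{5} + N$)
$- 6487 Q{\left(C{\left(-3,V{\left(1,0 \right)} \right)},-1 \right)} = - 6487 \left(- \frac{9}{5} - 1\right) = \left(-6487\right) \left(- \frac{14}{5}\right) = \frac{90818}{5}$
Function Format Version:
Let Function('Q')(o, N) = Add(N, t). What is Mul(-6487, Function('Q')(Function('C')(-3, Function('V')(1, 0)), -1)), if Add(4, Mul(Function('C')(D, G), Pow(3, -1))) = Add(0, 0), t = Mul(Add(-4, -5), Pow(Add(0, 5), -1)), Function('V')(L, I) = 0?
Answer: Rational(90818, 5) ≈ 18164.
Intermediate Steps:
t = Rational(-9, 5) (t = Mul(-9, Pow(5, -1)) = Mul(-9, Rational(1, 5)) = Rational(-9, 5) ≈ -1.8000)
Function('C')(D, G) = -12 (Function('C')(D, G) = Add(-12, Mul(3, Add(0, 0))) = Add(-12, Mul(3, 0)) = Add(-12, 0) = -12)
Function('Q')(o, N) = Add(Rational(-9, 5), N) (Function('Q')(o, N) = Add(N, Rational(-9, 5)) = Add(Rational(-9, 5), N))
Mul(-6487, Function('Q')(Function('C')(-3, Function('V')(1, 0)), -1)) = Mul(-6487, Add(Rational(-9, 5), -1)) = Mul(-6487, Rational(-14, 5)) = Rational(90818, 5)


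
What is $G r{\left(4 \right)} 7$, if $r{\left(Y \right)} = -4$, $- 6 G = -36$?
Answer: $-168$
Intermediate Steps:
$G = 6$ ($G = \left(- \frac{1}{6}\right) \left(-36\right) = 6$)
$G r{\left(4 \right)} 7 = 6 \left(-4\right) 7 = \left(-24\right) 7 = -168$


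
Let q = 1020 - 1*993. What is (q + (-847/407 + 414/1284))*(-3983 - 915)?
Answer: -489459589/3959 ≈ -1.2363e+5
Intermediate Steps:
q = 27 (q = 1020 - 993 = 27)
(q + (-847/407 + 414/1284))*(-3983 - 915) = (27 + (-847/407 + 414/1284))*(-3983 - 915) = (27 + (-847*1/407 + 414*(1/1284)))*(-4898) = (27 + (-77/37 + 69/214))*(-4898) = (27 - 13925/7918)*(-4898) = (199861/7918)*(-4898) = -489459589/3959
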